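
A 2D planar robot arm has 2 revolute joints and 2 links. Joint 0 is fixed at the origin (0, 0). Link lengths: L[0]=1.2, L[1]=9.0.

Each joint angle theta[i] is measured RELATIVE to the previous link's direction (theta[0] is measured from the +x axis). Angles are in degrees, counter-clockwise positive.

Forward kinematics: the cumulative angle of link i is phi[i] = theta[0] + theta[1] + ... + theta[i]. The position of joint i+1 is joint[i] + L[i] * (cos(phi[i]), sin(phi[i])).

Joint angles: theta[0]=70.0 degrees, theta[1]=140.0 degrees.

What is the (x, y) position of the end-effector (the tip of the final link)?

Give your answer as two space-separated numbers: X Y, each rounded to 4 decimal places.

Answer: -7.3838 -3.3724

Derivation:
joint[0] = (0.0000, 0.0000)  (base)
link 0: phi[0] = 70 = 70 deg
  cos(70 deg) = 0.3420, sin(70 deg) = 0.9397
  joint[1] = (0.0000, 0.0000) + 1.2 * (0.3420, 0.9397) = (0.0000 + 0.4104, 0.0000 + 1.1276) = (0.4104, 1.1276)
link 1: phi[1] = 70 + 140 = 210 deg
  cos(210 deg) = -0.8660, sin(210 deg) = -0.5000
  joint[2] = (0.4104, 1.1276) + 9 * (-0.8660, -0.5000) = (0.4104 + -7.7942, 1.1276 + -4.5000) = (-7.3838, -3.3724)
End effector: (-7.3838, -3.3724)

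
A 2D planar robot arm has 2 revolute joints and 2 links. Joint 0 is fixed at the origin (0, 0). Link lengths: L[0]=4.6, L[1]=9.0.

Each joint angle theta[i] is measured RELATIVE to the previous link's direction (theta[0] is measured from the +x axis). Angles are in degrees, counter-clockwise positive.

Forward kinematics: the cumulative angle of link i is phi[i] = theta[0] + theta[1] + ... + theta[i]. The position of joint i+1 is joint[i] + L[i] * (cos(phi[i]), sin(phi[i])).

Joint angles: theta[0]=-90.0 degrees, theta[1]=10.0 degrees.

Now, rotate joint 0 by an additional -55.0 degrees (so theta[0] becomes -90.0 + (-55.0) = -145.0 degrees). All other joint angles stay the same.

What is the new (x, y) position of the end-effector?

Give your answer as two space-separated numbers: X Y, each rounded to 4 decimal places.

Answer: -10.1321 -9.0024

Derivation:
joint[0] = (0.0000, 0.0000)  (base)
link 0: phi[0] = -145 = -145 deg
  cos(-145 deg) = -0.8192, sin(-145 deg) = -0.5736
  joint[1] = (0.0000, 0.0000) + 4.6 * (-0.8192, -0.5736) = (0.0000 + -3.7681, 0.0000 + -2.6385) = (-3.7681, -2.6385)
link 1: phi[1] = -145 + 10 = -135 deg
  cos(-135 deg) = -0.7071, sin(-135 deg) = -0.7071
  joint[2] = (-3.7681, -2.6385) + 9 * (-0.7071, -0.7071) = (-3.7681 + -6.3640, -2.6385 + -6.3640) = (-10.1321, -9.0024)
End effector: (-10.1321, -9.0024)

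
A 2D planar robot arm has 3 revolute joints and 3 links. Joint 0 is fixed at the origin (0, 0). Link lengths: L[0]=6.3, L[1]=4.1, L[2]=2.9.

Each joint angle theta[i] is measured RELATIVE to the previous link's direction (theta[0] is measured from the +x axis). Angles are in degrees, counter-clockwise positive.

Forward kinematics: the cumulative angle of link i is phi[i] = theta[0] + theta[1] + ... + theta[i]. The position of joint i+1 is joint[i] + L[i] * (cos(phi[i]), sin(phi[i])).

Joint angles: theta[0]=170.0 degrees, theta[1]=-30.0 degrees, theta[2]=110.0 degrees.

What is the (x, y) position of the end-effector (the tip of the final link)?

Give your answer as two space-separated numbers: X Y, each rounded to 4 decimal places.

joint[0] = (0.0000, 0.0000)  (base)
link 0: phi[0] = 170 = 170 deg
  cos(170 deg) = -0.9848, sin(170 deg) = 0.1736
  joint[1] = (0.0000, 0.0000) + 6.3 * (-0.9848, 0.1736) = (0.0000 + -6.2043, 0.0000 + 1.0940) = (-6.2043, 1.0940)
link 1: phi[1] = 170 + -30 = 140 deg
  cos(140 deg) = -0.7660, sin(140 deg) = 0.6428
  joint[2] = (-6.2043, 1.0940) + 4.1 * (-0.7660, 0.6428) = (-6.2043 + -3.1408, 1.0940 + 2.6354) = (-9.3451, 3.7294)
link 2: phi[2] = 170 + -30 + 110 = 250 deg
  cos(250 deg) = -0.3420, sin(250 deg) = -0.9397
  joint[3] = (-9.3451, 3.7294) + 2.9 * (-0.3420, -0.9397) = (-9.3451 + -0.9919, 3.7294 + -2.7251) = (-10.3369, 1.0043)
End effector: (-10.3369, 1.0043)

Answer: -10.3369 1.0043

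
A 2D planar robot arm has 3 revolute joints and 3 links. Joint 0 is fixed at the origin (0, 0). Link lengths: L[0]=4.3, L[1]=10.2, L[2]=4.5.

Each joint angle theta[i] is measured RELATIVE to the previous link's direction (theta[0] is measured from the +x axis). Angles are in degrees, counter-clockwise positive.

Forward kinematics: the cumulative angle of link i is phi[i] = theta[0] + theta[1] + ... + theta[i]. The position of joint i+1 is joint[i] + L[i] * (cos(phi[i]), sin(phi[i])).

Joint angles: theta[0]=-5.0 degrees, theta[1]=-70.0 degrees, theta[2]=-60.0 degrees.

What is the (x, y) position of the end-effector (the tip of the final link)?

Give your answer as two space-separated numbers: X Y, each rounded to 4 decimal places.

joint[0] = (0.0000, 0.0000)  (base)
link 0: phi[0] = -5 = -5 deg
  cos(-5 deg) = 0.9962, sin(-5 deg) = -0.0872
  joint[1] = (0.0000, 0.0000) + 4.3 * (0.9962, -0.0872) = (0.0000 + 4.2836, 0.0000 + -0.3748) = (4.2836, -0.3748)
link 1: phi[1] = -5 + -70 = -75 deg
  cos(-75 deg) = 0.2588, sin(-75 deg) = -0.9659
  joint[2] = (4.2836, -0.3748) + 10.2 * (0.2588, -0.9659) = (4.2836 + 2.6400, -0.3748 + -9.8524) = (6.9236, -10.2272)
link 2: phi[2] = -5 + -70 + -60 = -135 deg
  cos(-135 deg) = -0.7071, sin(-135 deg) = -0.7071
  joint[3] = (6.9236, -10.2272) + 4.5 * (-0.7071, -0.7071) = (6.9236 + -3.1820, -10.2272 + -3.1820) = (3.7416, -13.4092)
End effector: (3.7416, -13.4092)

Answer: 3.7416 -13.4092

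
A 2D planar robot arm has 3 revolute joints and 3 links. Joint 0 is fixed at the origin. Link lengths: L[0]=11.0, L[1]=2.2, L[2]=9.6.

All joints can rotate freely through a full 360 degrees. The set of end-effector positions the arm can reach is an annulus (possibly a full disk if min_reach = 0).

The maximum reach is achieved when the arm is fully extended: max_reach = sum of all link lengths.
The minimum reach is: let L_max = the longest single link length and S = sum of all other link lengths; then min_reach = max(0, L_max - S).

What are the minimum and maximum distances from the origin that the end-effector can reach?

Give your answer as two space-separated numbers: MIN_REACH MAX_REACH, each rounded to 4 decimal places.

Answer: 0.0000 22.8000

Derivation:
Link lengths: [11.0, 2.2, 9.6]
max_reach = 11 + 2.2 + 9.6 = 22.8
L_max = max([11.0, 2.2, 9.6]) = 11
S (sum of others) = 22.8 - 11 = 11.8
min_reach = max(0, 11 - 11.8) = max(0, -0.8) = 0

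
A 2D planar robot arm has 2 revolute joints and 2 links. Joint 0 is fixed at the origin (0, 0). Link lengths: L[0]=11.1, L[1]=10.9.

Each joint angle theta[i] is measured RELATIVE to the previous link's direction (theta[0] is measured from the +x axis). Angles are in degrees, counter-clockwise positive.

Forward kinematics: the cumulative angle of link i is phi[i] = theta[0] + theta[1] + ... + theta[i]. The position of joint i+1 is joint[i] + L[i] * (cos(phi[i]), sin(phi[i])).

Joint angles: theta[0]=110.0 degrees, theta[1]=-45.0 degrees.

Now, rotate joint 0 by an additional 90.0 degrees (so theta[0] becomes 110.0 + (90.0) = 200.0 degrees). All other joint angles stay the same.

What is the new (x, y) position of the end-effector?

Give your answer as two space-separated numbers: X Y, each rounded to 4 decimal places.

joint[0] = (0.0000, 0.0000)  (base)
link 0: phi[0] = 200 = 200 deg
  cos(200 deg) = -0.9397, sin(200 deg) = -0.3420
  joint[1] = (0.0000, 0.0000) + 11.1 * (-0.9397, -0.3420) = (0.0000 + -10.4306, 0.0000 + -3.7964) = (-10.4306, -3.7964)
link 1: phi[1] = 200 + -45 = 155 deg
  cos(155 deg) = -0.9063, sin(155 deg) = 0.4226
  joint[2] = (-10.4306, -3.7964) + 10.9 * (-0.9063, 0.4226) = (-10.4306 + -9.8788, -3.7964 + 4.6065) = (-20.3093, 0.8101)
End effector: (-20.3093, 0.8101)

Answer: -20.3093 0.8101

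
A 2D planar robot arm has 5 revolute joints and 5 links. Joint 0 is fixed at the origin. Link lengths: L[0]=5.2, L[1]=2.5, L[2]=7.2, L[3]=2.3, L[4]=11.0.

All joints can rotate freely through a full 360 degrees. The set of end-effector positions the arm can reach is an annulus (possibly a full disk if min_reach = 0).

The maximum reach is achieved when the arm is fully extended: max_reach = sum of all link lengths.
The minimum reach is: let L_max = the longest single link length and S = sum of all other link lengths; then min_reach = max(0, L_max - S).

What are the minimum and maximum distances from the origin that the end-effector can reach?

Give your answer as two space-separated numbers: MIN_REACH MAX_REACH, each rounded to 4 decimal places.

Link lengths: [5.2, 2.5, 7.2, 2.3, 11.0]
max_reach = 5.2 + 2.5 + 7.2 + 2.3 + 11 = 28.2
L_max = max([5.2, 2.5, 7.2, 2.3, 11.0]) = 11
S (sum of others) = 28.2 - 11 = 17.2
min_reach = max(0, 11 - 17.2) = max(0, -6.2) = 0

Answer: 0.0000 28.2000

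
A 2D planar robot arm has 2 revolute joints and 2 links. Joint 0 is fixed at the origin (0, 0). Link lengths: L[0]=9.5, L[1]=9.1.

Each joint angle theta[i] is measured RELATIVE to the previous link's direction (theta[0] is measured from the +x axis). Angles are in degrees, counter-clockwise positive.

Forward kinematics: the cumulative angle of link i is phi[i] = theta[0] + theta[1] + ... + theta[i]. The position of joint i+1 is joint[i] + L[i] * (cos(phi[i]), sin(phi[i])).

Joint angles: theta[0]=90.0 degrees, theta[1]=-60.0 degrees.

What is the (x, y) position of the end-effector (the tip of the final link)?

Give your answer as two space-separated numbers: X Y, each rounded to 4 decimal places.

Answer: 7.8808 14.0500

Derivation:
joint[0] = (0.0000, 0.0000)  (base)
link 0: phi[0] = 90 = 90 deg
  cos(90 deg) = 0.0000, sin(90 deg) = 1.0000
  joint[1] = (0.0000, 0.0000) + 9.5 * (0.0000, 1.0000) = (0.0000 + 0.0000, 0.0000 + 9.5000) = (0.0000, 9.5000)
link 1: phi[1] = 90 + -60 = 30 deg
  cos(30 deg) = 0.8660, sin(30 deg) = 0.5000
  joint[2] = (0.0000, 9.5000) + 9.1 * (0.8660, 0.5000) = (0.0000 + 7.8808, 9.5000 + 4.5500) = (7.8808, 14.0500)
End effector: (7.8808, 14.0500)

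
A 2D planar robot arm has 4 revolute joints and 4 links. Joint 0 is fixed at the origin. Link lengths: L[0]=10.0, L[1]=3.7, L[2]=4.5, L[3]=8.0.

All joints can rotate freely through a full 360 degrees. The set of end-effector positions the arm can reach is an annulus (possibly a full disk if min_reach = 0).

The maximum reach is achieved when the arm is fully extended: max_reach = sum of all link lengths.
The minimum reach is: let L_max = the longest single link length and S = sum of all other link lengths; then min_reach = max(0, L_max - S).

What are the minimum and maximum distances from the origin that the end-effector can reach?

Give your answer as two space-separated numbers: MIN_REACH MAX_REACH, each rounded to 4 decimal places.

Answer: 0.0000 26.2000

Derivation:
Link lengths: [10.0, 3.7, 4.5, 8.0]
max_reach = 10 + 3.7 + 4.5 + 8 = 26.2
L_max = max([10.0, 3.7, 4.5, 8.0]) = 10
S (sum of others) = 26.2 - 10 = 16.2
min_reach = max(0, 10 - 16.2) = max(0, -6.2) = 0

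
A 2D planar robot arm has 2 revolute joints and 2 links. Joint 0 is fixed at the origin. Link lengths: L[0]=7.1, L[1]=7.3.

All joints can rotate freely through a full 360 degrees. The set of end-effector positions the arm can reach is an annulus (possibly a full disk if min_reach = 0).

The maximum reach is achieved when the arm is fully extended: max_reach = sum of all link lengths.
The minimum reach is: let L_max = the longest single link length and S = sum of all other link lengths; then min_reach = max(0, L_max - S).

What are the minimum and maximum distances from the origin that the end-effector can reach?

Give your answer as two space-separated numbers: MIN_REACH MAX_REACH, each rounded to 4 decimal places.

Answer: 0.2000 14.4000

Derivation:
Link lengths: [7.1, 7.3]
max_reach = 7.1 + 7.3 = 14.4
L_max = max([7.1, 7.3]) = 7.3
S (sum of others) = 14.4 - 7.3 = 7.1
min_reach = max(0, 7.3 - 7.1) = max(0, 0.2) = 0.2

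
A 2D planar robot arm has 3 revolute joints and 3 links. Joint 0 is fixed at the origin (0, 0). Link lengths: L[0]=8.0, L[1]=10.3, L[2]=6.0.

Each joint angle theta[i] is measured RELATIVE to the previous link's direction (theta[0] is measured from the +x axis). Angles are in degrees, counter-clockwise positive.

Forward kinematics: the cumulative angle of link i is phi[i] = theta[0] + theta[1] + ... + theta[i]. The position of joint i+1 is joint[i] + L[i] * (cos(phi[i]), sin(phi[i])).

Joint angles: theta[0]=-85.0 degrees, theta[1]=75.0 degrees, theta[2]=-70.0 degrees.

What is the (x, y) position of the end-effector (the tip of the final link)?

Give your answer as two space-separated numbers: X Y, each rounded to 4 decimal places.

Answer: 11.8827 -15.6670

Derivation:
joint[0] = (0.0000, 0.0000)  (base)
link 0: phi[0] = -85 = -85 deg
  cos(-85 deg) = 0.0872, sin(-85 deg) = -0.9962
  joint[1] = (0.0000, 0.0000) + 8 * (0.0872, -0.9962) = (0.0000 + 0.6972, 0.0000 + -7.9696) = (0.6972, -7.9696)
link 1: phi[1] = -85 + 75 = -10 deg
  cos(-10 deg) = 0.9848, sin(-10 deg) = -0.1736
  joint[2] = (0.6972, -7.9696) + 10.3 * (0.9848, -0.1736) = (0.6972 + 10.1435, -7.9696 + -1.7886) = (10.8408, -9.7581)
link 2: phi[2] = -85 + 75 + -70 = -80 deg
  cos(-80 deg) = 0.1736, sin(-80 deg) = -0.9848
  joint[3] = (10.8408, -9.7581) + 6 * (0.1736, -0.9848) = (10.8408 + 1.0419, -9.7581 + -5.9088) = (11.8827, -15.6670)
End effector: (11.8827, -15.6670)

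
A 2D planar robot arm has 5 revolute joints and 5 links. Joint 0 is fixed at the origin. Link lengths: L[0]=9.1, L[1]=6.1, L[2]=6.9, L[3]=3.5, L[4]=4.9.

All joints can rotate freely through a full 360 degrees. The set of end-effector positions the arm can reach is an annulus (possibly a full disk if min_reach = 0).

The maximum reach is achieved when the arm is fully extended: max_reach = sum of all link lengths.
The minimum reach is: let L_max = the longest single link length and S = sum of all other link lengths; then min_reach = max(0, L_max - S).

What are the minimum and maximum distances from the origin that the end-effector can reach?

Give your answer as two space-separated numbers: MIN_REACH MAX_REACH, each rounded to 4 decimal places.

Link lengths: [9.1, 6.1, 6.9, 3.5, 4.9]
max_reach = 9.1 + 6.1 + 6.9 + 3.5 + 4.9 = 30.5
L_max = max([9.1, 6.1, 6.9, 3.5, 4.9]) = 9.1
S (sum of others) = 30.5 - 9.1 = 21.4
min_reach = max(0, 9.1 - 21.4) = max(0, -12.3) = 0

Answer: 0.0000 30.5000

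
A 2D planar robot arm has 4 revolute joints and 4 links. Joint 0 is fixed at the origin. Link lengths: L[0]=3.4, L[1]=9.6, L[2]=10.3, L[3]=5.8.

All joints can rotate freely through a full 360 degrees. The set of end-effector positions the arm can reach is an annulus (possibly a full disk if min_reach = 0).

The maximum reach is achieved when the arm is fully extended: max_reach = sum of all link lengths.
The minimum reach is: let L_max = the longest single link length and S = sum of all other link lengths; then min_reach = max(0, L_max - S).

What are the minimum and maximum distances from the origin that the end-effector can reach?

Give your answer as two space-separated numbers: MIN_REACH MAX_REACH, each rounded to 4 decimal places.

Answer: 0.0000 29.1000

Derivation:
Link lengths: [3.4, 9.6, 10.3, 5.8]
max_reach = 3.4 + 9.6 + 10.3 + 5.8 = 29.1
L_max = max([3.4, 9.6, 10.3, 5.8]) = 10.3
S (sum of others) = 29.1 - 10.3 = 18.8
min_reach = max(0, 10.3 - 18.8) = max(0, -8.5) = 0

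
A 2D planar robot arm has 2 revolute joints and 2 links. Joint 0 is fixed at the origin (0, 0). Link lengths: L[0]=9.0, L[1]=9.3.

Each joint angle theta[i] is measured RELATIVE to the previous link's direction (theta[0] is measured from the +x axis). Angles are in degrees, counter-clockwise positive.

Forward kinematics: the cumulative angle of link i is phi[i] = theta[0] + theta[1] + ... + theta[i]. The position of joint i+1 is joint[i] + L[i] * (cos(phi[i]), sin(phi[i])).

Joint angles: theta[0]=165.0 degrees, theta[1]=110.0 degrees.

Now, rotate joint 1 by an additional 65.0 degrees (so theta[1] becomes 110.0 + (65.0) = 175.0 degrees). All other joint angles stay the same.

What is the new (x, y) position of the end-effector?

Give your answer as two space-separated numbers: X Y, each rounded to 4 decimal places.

joint[0] = (0.0000, 0.0000)  (base)
link 0: phi[0] = 165 = 165 deg
  cos(165 deg) = -0.9659, sin(165 deg) = 0.2588
  joint[1] = (0.0000, 0.0000) + 9 * (-0.9659, 0.2588) = (0.0000 + -8.6933, 0.0000 + 2.3294) = (-8.6933, 2.3294)
link 1: phi[1] = 165 + 175 = 340 deg
  cos(340 deg) = 0.9397, sin(340 deg) = -0.3420
  joint[2] = (-8.6933, 2.3294) + 9.3 * (0.9397, -0.3420) = (-8.6933 + 8.7391, 2.3294 + -3.1808) = (0.0458, -0.8514)
End effector: (0.0458, -0.8514)

Answer: 0.0458 -0.8514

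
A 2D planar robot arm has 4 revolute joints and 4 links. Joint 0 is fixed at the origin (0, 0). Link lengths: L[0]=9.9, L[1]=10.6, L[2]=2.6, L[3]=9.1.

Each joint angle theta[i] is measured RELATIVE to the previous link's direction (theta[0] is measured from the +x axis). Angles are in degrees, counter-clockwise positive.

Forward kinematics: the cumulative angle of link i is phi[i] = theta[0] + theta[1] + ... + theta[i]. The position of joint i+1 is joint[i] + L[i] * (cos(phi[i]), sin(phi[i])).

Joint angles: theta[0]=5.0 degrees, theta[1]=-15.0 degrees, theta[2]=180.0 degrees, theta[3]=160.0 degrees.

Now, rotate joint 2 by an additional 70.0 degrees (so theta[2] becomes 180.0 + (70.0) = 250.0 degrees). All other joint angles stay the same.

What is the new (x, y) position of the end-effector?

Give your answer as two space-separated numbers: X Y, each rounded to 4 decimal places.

Answer: 25.9723 2.6199

Derivation:
joint[0] = (0.0000, 0.0000)  (base)
link 0: phi[0] = 5 = 5 deg
  cos(5 deg) = 0.9962, sin(5 deg) = 0.0872
  joint[1] = (0.0000, 0.0000) + 9.9 * (0.9962, 0.0872) = (0.0000 + 9.8623, 0.0000 + 0.8628) = (9.8623, 0.8628)
link 1: phi[1] = 5 + -15 = -10 deg
  cos(-10 deg) = 0.9848, sin(-10 deg) = -0.1736
  joint[2] = (9.8623, 0.8628) + 10.6 * (0.9848, -0.1736) = (9.8623 + 10.4390, 0.8628 + -1.8407) = (20.3013, -0.9778)
link 2: phi[2] = 5 + -15 + 250 = 240 deg
  cos(240 deg) = -0.5000, sin(240 deg) = -0.8660
  joint[3] = (20.3013, -0.9778) + 2.6 * (-0.5000, -0.8660) = (20.3013 + -1.3000, -0.9778 + -2.2517) = (19.0013, -3.2295)
link 3: phi[3] = 5 + -15 + 250 + 160 = 400 deg
  cos(400 deg) = 0.7660, sin(400 deg) = 0.6428
  joint[4] = (19.0013, -3.2295) + 9.1 * (0.7660, 0.6428) = (19.0013 + 6.9710, -3.2295 + 5.8494) = (25.9723, 2.6199)
End effector: (25.9723, 2.6199)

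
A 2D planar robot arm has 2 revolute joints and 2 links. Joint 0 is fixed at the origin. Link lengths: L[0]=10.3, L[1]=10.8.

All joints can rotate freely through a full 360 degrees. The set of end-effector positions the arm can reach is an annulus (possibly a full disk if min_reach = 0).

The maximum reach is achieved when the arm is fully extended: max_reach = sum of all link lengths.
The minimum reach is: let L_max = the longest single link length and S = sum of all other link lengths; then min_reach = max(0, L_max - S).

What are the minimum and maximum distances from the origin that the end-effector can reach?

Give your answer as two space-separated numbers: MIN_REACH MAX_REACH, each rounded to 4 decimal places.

Answer: 0.5000 21.1000

Derivation:
Link lengths: [10.3, 10.8]
max_reach = 10.3 + 10.8 = 21.1
L_max = max([10.3, 10.8]) = 10.8
S (sum of others) = 21.1 - 10.8 = 10.3
min_reach = max(0, 10.8 - 10.3) = max(0, 0.5) = 0.5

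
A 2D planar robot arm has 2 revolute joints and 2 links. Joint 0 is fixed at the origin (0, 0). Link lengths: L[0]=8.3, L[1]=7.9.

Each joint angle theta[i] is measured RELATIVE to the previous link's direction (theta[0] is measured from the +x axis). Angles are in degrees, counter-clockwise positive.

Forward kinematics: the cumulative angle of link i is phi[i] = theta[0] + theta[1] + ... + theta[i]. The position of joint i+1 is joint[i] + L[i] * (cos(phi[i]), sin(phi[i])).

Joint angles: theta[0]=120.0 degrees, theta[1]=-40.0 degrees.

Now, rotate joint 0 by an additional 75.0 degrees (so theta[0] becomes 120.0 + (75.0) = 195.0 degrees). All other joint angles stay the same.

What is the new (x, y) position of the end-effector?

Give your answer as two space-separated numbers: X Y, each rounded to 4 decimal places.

joint[0] = (0.0000, 0.0000)  (base)
link 0: phi[0] = 195 = 195 deg
  cos(195 deg) = -0.9659, sin(195 deg) = -0.2588
  joint[1] = (0.0000, 0.0000) + 8.3 * (-0.9659, -0.2588) = (0.0000 + -8.0172, 0.0000 + -2.1482) = (-8.0172, -2.1482)
link 1: phi[1] = 195 + -40 = 155 deg
  cos(155 deg) = -0.9063, sin(155 deg) = 0.4226
  joint[2] = (-8.0172, -2.1482) + 7.9 * (-0.9063, 0.4226) = (-8.0172 + -7.1598, -2.1482 + 3.3387) = (-15.1770, 1.1905)
End effector: (-15.1770, 1.1905)

Answer: -15.1770 1.1905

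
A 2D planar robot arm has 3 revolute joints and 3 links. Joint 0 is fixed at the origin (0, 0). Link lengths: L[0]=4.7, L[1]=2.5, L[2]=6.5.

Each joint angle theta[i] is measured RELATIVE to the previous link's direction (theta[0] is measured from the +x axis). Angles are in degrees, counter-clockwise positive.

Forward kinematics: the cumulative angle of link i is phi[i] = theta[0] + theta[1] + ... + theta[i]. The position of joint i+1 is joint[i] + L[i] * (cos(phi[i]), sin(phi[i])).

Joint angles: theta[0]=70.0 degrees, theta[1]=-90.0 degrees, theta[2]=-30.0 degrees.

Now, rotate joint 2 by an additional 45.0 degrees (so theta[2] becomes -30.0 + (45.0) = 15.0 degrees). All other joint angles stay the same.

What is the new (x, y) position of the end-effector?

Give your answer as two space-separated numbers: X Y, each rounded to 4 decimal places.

joint[0] = (0.0000, 0.0000)  (base)
link 0: phi[0] = 70 = 70 deg
  cos(70 deg) = 0.3420, sin(70 deg) = 0.9397
  joint[1] = (0.0000, 0.0000) + 4.7 * (0.3420, 0.9397) = (0.0000 + 1.6075, 0.0000 + 4.4166) = (1.6075, 4.4166)
link 1: phi[1] = 70 + -90 = -20 deg
  cos(-20 deg) = 0.9397, sin(-20 deg) = -0.3420
  joint[2] = (1.6075, 4.4166) + 2.5 * (0.9397, -0.3420) = (1.6075 + 2.3492, 4.4166 + -0.8551) = (3.9567, 3.5615)
link 2: phi[2] = 70 + -90 + 15 = -5 deg
  cos(-5 deg) = 0.9962, sin(-5 deg) = -0.0872
  joint[3] = (3.9567, 3.5615) + 6.5 * (0.9962, -0.0872) = (3.9567 + 6.4753, 3.5615 + -0.5665) = (10.4320, 2.9950)
End effector: (10.4320, 2.9950)

Answer: 10.4320 2.9950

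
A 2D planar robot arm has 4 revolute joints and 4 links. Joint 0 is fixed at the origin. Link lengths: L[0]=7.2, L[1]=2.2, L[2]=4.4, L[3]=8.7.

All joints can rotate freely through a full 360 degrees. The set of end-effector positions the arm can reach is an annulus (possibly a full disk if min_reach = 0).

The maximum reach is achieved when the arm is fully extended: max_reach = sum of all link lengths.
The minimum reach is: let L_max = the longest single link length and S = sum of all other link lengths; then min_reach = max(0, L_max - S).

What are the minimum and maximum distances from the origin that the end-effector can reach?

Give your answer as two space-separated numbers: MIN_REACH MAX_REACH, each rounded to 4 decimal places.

Link lengths: [7.2, 2.2, 4.4, 8.7]
max_reach = 7.2 + 2.2 + 4.4 + 8.7 = 22.5
L_max = max([7.2, 2.2, 4.4, 8.7]) = 8.7
S (sum of others) = 22.5 - 8.7 = 13.8
min_reach = max(0, 8.7 - 13.8) = max(0, -5.1) = 0

Answer: 0.0000 22.5000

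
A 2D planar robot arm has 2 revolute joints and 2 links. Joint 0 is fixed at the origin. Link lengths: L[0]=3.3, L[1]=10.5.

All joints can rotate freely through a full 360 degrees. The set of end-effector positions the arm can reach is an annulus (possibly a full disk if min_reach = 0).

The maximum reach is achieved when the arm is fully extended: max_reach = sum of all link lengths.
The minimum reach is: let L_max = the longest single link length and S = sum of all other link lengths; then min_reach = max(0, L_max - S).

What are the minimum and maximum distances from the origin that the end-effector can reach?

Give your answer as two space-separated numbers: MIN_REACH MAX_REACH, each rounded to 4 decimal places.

Answer: 7.2000 13.8000

Derivation:
Link lengths: [3.3, 10.5]
max_reach = 3.3 + 10.5 = 13.8
L_max = max([3.3, 10.5]) = 10.5
S (sum of others) = 13.8 - 10.5 = 3.3
min_reach = max(0, 10.5 - 3.3) = max(0, 7.2) = 7.2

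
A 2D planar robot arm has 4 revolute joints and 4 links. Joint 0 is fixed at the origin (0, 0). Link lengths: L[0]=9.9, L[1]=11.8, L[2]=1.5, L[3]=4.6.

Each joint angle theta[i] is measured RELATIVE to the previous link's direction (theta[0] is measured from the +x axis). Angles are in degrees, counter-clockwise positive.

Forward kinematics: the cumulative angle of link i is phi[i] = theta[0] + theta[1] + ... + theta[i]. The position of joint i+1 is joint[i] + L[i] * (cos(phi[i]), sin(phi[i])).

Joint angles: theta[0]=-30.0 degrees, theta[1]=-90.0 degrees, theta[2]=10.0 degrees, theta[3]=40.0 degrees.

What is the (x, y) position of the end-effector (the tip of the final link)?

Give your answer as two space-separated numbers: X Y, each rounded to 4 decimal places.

joint[0] = (0.0000, 0.0000)  (base)
link 0: phi[0] = -30 = -30 deg
  cos(-30 deg) = 0.8660, sin(-30 deg) = -0.5000
  joint[1] = (0.0000, 0.0000) + 9.9 * (0.8660, -0.5000) = (0.0000 + 8.5737, 0.0000 + -4.9500) = (8.5737, -4.9500)
link 1: phi[1] = -30 + -90 = -120 deg
  cos(-120 deg) = -0.5000, sin(-120 deg) = -0.8660
  joint[2] = (8.5737, -4.9500) + 11.8 * (-0.5000, -0.8660) = (8.5737 + -5.9000, -4.9500 + -10.2191) = (2.6737, -15.1691)
link 2: phi[2] = -30 + -90 + 10 = -110 deg
  cos(-110 deg) = -0.3420, sin(-110 deg) = -0.9397
  joint[3] = (2.6737, -15.1691) + 1.5 * (-0.3420, -0.9397) = (2.6737 + -0.5130, -15.1691 + -1.4095) = (2.1606, -16.5786)
link 3: phi[3] = -30 + -90 + 10 + 40 = -70 deg
  cos(-70 deg) = 0.3420, sin(-70 deg) = -0.9397
  joint[4] = (2.1606, -16.5786) + 4.6 * (0.3420, -0.9397) = (2.1606 + 1.5733, -16.5786 + -4.3226) = (3.7339, -20.9012)
End effector: (3.7339, -20.9012)

Answer: 3.7339 -20.9012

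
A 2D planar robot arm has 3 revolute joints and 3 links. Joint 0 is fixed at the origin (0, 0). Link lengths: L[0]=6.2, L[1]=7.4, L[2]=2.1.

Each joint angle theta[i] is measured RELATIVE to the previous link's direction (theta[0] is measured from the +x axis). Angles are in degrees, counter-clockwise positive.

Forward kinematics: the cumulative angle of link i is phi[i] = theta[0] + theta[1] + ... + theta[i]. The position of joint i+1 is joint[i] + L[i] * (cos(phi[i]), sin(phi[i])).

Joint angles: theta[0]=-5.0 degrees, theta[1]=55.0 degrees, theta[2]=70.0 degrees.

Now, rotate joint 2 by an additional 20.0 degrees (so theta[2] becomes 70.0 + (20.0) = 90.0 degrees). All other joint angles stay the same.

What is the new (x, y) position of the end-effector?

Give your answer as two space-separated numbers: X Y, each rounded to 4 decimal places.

Answer: 9.3243 6.4782

Derivation:
joint[0] = (0.0000, 0.0000)  (base)
link 0: phi[0] = -5 = -5 deg
  cos(-5 deg) = 0.9962, sin(-5 deg) = -0.0872
  joint[1] = (0.0000, 0.0000) + 6.2 * (0.9962, -0.0872) = (0.0000 + 6.1764, 0.0000 + -0.5404) = (6.1764, -0.5404)
link 1: phi[1] = -5 + 55 = 50 deg
  cos(50 deg) = 0.6428, sin(50 deg) = 0.7660
  joint[2] = (6.1764, -0.5404) + 7.4 * (0.6428, 0.7660) = (6.1764 + 4.7566, -0.5404 + 5.6687) = (10.9330, 5.1284)
link 2: phi[2] = -5 + 55 + 90 = 140 deg
  cos(140 deg) = -0.7660, sin(140 deg) = 0.6428
  joint[3] = (10.9330, 5.1284) + 2.1 * (-0.7660, 0.6428) = (10.9330 + -1.6087, 5.1284 + 1.3499) = (9.3243, 6.4782)
End effector: (9.3243, 6.4782)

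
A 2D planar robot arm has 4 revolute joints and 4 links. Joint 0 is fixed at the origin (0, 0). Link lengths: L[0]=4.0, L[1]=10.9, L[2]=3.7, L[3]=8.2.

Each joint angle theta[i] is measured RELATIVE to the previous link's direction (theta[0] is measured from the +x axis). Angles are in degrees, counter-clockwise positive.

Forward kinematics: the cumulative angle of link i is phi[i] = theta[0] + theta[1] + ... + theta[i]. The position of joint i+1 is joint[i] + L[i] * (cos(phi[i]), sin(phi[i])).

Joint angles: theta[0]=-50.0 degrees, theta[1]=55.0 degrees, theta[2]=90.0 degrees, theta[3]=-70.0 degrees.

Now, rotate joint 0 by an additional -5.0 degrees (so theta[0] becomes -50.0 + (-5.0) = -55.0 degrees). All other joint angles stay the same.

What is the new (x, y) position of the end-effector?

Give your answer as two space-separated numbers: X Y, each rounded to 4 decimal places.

Answer: 20.8998 3.2280

Derivation:
joint[0] = (0.0000, 0.0000)  (base)
link 0: phi[0] = -55 = -55 deg
  cos(-55 deg) = 0.5736, sin(-55 deg) = -0.8192
  joint[1] = (0.0000, 0.0000) + 4 * (0.5736, -0.8192) = (0.0000 + 2.2943, 0.0000 + -3.2766) = (2.2943, -3.2766)
link 1: phi[1] = -55 + 55 = 0 deg
  cos(0 deg) = 1.0000, sin(0 deg) = 0.0000
  joint[2] = (2.2943, -3.2766) + 10.9 * (1.0000, 0.0000) = (2.2943 + 10.9000, -3.2766 + 0.0000) = (13.1943, -3.2766)
link 2: phi[2] = -55 + 55 + 90 = 90 deg
  cos(90 deg) = 0.0000, sin(90 deg) = 1.0000
  joint[3] = (13.1943, -3.2766) + 3.7 * (0.0000, 1.0000) = (13.1943 + 0.0000, -3.2766 + 3.7000) = (13.1943, 0.4234)
link 3: phi[3] = -55 + 55 + 90 + -70 = 20 deg
  cos(20 deg) = 0.9397, sin(20 deg) = 0.3420
  joint[4] = (13.1943, 0.4234) + 8.2 * (0.9397, 0.3420) = (13.1943 + 7.7055, 0.4234 + 2.8046) = (20.8998, 3.2280)
End effector: (20.8998, 3.2280)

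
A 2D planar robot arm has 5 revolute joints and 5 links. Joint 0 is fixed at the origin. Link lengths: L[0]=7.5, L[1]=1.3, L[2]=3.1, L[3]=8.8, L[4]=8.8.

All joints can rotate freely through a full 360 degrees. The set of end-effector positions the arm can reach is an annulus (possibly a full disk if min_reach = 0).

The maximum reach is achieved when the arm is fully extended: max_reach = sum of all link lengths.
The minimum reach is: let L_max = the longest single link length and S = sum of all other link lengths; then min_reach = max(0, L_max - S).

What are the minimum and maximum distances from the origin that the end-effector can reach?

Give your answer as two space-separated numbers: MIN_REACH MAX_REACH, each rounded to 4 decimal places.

Link lengths: [7.5, 1.3, 3.1, 8.8, 8.8]
max_reach = 7.5 + 1.3 + 3.1 + 8.8 + 8.8 = 29.5
L_max = max([7.5, 1.3, 3.1, 8.8, 8.8]) = 8.8
S (sum of others) = 29.5 - 8.8 = 20.7
min_reach = max(0, 8.8 - 20.7) = max(0, -11.9) = 0

Answer: 0.0000 29.5000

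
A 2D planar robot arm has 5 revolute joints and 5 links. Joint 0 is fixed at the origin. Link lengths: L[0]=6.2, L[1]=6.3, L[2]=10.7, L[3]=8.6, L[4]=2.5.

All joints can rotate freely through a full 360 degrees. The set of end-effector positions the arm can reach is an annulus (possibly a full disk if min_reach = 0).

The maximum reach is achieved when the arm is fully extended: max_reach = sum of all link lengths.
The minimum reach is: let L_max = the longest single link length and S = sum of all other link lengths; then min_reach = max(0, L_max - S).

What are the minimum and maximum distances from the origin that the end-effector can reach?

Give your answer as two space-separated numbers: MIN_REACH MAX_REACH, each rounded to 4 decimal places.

Link lengths: [6.2, 6.3, 10.7, 8.6, 2.5]
max_reach = 6.2 + 6.3 + 10.7 + 8.6 + 2.5 = 34.3
L_max = max([6.2, 6.3, 10.7, 8.6, 2.5]) = 10.7
S (sum of others) = 34.3 - 10.7 = 23.6
min_reach = max(0, 10.7 - 23.6) = max(0, -12.9) = 0

Answer: 0.0000 34.3000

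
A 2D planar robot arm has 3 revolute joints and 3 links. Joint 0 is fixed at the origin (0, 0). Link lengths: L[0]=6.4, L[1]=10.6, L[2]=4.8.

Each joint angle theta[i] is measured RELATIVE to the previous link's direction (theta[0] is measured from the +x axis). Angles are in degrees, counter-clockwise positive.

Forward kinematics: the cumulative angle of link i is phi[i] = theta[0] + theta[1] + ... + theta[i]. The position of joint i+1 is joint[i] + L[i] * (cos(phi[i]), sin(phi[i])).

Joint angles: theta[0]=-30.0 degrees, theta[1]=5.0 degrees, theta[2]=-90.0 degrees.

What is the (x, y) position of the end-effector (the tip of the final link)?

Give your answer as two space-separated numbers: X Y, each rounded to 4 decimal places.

Answer: 13.1209 -12.0300

Derivation:
joint[0] = (0.0000, 0.0000)  (base)
link 0: phi[0] = -30 = -30 deg
  cos(-30 deg) = 0.8660, sin(-30 deg) = -0.5000
  joint[1] = (0.0000, 0.0000) + 6.4 * (0.8660, -0.5000) = (0.0000 + 5.5426, 0.0000 + -3.2000) = (5.5426, -3.2000)
link 1: phi[1] = -30 + 5 = -25 deg
  cos(-25 deg) = 0.9063, sin(-25 deg) = -0.4226
  joint[2] = (5.5426, -3.2000) + 10.6 * (0.9063, -0.4226) = (5.5426 + 9.6069, -3.2000 + -4.4798) = (15.1494, -7.6798)
link 2: phi[2] = -30 + 5 + -90 = -115 deg
  cos(-115 deg) = -0.4226, sin(-115 deg) = -0.9063
  joint[3] = (15.1494, -7.6798) + 4.8 * (-0.4226, -0.9063) = (15.1494 + -2.0286, -7.6798 + -4.3503) = (13.1209, -12.0300)
End effector: (13.1209, -12.0300)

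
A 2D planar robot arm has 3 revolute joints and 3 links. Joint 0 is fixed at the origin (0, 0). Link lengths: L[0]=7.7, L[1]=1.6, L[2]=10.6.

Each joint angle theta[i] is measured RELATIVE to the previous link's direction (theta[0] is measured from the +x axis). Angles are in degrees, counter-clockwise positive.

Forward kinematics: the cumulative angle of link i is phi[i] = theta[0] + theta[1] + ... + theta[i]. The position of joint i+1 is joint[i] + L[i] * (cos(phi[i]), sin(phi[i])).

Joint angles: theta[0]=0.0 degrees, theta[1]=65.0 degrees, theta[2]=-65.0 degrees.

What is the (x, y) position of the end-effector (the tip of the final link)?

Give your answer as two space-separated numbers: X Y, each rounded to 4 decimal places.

Answer: 18.9762 1.4501

Derivation:
joint[0] = (0.0000, 0.0000)  (base)
link 0: phi[0] = 0 = 0 deg
  cos(0 deg) = 1.0000, sin(0 deg) = 0.0000
  joint[1] = (0.0000, 0.0000) + 7.7 * (1.0000, 0.0000) = (0.0000 + 7.7000, 0.0000 + 0.0000) = (7.7000, 0.0000)
link 1: phi[1] = 0 + 65 = 65 deg
  cos(65 deg) = 0.4226, sin(65 deg) = 0.9063
  joint[2] = (7.7000, 0.0000) + 1.6 * (0.4226, 0.9063) = (7.7000 + 0.6762, 0.0000 + 1.4501) = (8.3762, 1.4501)
link 2: phi[2] = 0 + 65 + -65 = 0 deg
  cos(0 deg) = 1.0000, sin(0 deg) = 0.0000
  joint[3] = (8.3762, 1.4501) + 10.6 * (1.0000, 0.0000) = (8.3762 + 10.6000, 1.4501 + 0.0000) = (18.9762, 1.4501)
End effector: (18.9762, 1.4501)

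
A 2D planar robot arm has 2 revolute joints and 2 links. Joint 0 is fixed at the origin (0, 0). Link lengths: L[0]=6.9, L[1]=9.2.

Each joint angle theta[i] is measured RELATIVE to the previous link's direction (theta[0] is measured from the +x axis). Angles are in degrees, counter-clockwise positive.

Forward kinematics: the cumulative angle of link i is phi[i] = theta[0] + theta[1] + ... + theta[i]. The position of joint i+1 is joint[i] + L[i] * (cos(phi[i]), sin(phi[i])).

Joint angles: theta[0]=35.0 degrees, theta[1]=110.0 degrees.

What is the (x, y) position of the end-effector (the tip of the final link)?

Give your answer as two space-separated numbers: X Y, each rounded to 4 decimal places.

joint[0] = (0.0000, 0.0000)  (base)
link 0: phi[0] = 35 = 35 deg
  cos(35 deg) = 0.8192, sin(35 deg) = 0.5736
  joint[1] = (0.0000, 0.0000) + 6.9 * (0.8192, 0.5736) = (0.0000 + 5.6521, 0.0000 + 3.9577) = (5.6521, 3.9577)
link 1: phi[1] = 35 + 110 = 145 deg
  cos(145 deg) = -0.8192, sin(145 deg) = 0.5736
  joint[2] = (5.6521, 3.9577) + 9.2 * (-0.8192, 0.5736) = (5.6521 + -7.5362, 3.9577 + 5.2769) = (-1.8840, 9.2346)
End effector: (-1.8840, 9.2346)

Answer: -1.8840 9.2346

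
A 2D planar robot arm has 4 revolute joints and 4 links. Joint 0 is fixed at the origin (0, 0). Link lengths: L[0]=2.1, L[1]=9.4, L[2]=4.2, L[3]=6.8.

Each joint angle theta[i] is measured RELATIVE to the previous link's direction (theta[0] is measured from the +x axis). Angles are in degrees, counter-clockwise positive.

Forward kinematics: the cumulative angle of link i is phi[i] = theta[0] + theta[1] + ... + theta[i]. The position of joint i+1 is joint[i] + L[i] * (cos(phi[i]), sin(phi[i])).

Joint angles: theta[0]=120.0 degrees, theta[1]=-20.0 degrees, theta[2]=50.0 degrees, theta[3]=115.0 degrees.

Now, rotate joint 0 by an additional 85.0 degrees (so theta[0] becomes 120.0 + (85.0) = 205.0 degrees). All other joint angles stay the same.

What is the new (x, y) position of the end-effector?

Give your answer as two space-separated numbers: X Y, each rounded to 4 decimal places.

Answer: -6.9798 -6.3280

Derivation:
joint[0] = (0.0000, 0.0000)  (base)
link 0: phi[0] = 205 = 205 deg
  cos(205 deg) = -0.9063, sin(205 deg) = -0.4226
  joint[1] = (0.0000, 0.0000) + 2.1 * (-0.9063, -0.4226) = (0.0000 + -1.9032, 0.0000 + -0.8875) = (-1.9032, -0.8875)
link 1: phi[1] = 205 + -20 = 185 deg
  cos(185 deg) = -0.9962, sin(185 deg) = -0.0872
  joint[2] = (-1.9032, -0.8875) + 9.4 * (-0.9962, -0.0872) = (-1.9032 + -9.3642, -0.8875 + -0.8193) = (-11.2675, -1.7068)
link 2: phi[2] = 205 + -20 + 50 = 235 deg
  cos(235 deg) = -0.5736, sin(235 deg) = -0.8192
  joint[3] = (-11.2675, -1.7068) + 4.2 * (-0.5736, -0.8192) = (-11.2675 + -2.4090, -1.7068 + -3.4404) = (-13.6765, -5.1472)
link 3: phi[3] = 205 + -20 + 50 + 115 = 350 deg
  cos(350 deg) = 0.9848, sin(350 deg) = -0.1736
  joint[4] = (-13.6765, -5.1472) + 6.8 * (0.9848, -0.1736) = (-13.6765 + 6.6967, -5.1472 + -1.1808) = (-6.9798, -6.3280)
End effector: (-6.9798, -6.3280)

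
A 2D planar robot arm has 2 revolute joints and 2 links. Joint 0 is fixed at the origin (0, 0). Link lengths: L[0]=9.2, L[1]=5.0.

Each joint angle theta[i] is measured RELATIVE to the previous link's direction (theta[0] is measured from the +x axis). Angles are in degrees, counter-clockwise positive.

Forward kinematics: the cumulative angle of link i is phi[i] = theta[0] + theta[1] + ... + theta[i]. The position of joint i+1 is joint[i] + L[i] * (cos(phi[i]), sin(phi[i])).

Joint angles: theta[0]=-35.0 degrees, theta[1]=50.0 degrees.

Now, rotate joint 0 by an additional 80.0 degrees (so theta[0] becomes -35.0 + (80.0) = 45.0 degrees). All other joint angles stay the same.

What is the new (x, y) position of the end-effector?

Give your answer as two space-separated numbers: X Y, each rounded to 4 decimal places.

joint[0] = (0.0000, 0.0000)  (base)
link 0: phi[0] = 45 = 45 deg
  cos(45 deg) = 0.7071, sin(45 deg) = 0.7071
  joint[1] = (0.0000, 0.0000) + 9.2 * (0.7071, 0.7071) = (0.0000 + 6.5054, 0.0000 + 6.5054) = (6.5054, 6.5054)
link 1: phi[1] = 45 + 50 = 95 deg
  cos(95 deg) = -0.0872, sin(95 deg) = 0.9962
  joint[2] = (6.5054, 6.5054) + 5 * (-0.0872, 0.9962) = (6.5054 + -0.4358, 6.5054 + 4.9810) = (6.0696, 11.4864)
End effector: (6.0696, 11.4864)

Answer: 6.0696 11.4864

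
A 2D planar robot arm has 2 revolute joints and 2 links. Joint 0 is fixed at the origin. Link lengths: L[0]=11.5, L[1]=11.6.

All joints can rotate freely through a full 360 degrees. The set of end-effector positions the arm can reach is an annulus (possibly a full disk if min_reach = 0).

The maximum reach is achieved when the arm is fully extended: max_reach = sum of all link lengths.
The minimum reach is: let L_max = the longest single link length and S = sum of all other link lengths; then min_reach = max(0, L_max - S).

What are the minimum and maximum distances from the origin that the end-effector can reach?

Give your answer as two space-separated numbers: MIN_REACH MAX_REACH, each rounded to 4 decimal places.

Link lengths: [11.5, 11.6]
max_reach = 11.5 + 11.6 = 23.1
L_max = max([11.5, 11.6]) = 11.6
S (sum of others) = 23.1 - 11.6 = 11.5
min_reach = max(0, 11.6 - 11.5) = max(0, 0.1) = 0.1

Answer: 0.1000 23.1000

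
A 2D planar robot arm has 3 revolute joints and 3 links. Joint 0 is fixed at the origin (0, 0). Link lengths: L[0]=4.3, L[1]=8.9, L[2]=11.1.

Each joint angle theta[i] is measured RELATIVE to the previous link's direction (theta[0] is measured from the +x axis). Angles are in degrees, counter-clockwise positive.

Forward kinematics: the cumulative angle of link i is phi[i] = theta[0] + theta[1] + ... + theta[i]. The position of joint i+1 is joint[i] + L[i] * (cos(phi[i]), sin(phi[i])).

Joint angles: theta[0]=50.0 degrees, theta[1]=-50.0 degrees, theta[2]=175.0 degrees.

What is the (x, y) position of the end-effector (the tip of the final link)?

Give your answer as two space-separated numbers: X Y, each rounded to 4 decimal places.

joint[0] = (0.0000, 0.0000)  (base)
link 0: phi[0] = 50 = 50 deg
  cos(50 deg) = 0.6428, sin(50 deg) = 0.7660
  joint[1] = (0.0000, 0.0000) + 4.3 * (0.6428, 0.7660) = (0.0000 + 2.7640, 0.0000 + 3.2940) = (2.7640, 3.2940)
link 1: phi[1] = 50 + -50 = 0 deg
  cos(0 deg) = 1.0000, sin(0 deg) = 0.0000
  joint[2] = (2.7640, 3.2940) + 8.9 * (1.0000, 0.0000) = (2.7640 + 8.9000, 3.2940 + 0.0000) = (11.6640, 3.2940)
link 2: phi[2] = 50 + -50 + 175 = 175 deg
  cos(175 deg) = -0.9962, sin(175 deg) = 0.0872
  joint[3] = (11.6640, 3.2940) + 11.1 * (-0.9962, 0.0872) = (11.6640 + -11.0578, 3.2940 + 0.9674) = (0.6062, 4.2614)
End effector: (0.6062, 4.2614)

Answer: 0.6062 4.2614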